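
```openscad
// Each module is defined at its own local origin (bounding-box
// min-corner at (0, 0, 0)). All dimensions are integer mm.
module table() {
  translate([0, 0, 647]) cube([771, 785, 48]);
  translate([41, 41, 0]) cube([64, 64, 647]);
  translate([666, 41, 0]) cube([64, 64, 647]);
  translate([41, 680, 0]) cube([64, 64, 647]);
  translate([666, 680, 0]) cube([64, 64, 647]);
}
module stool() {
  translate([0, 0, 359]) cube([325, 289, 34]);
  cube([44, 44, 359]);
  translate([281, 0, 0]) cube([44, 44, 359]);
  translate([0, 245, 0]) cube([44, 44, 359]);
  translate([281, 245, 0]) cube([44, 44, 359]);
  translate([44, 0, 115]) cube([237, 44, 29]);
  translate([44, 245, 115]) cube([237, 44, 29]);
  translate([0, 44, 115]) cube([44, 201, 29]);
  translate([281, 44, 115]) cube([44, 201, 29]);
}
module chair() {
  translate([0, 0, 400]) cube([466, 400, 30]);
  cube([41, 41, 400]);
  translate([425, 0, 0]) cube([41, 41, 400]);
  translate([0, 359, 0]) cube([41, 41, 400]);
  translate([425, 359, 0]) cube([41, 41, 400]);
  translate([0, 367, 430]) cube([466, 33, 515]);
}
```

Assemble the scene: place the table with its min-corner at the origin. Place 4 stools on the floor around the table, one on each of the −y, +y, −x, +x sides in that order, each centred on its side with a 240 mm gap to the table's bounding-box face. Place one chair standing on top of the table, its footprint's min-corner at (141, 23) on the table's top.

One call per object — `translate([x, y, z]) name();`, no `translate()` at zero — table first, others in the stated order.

table();
translate([223, -529, 0]) stool();
translate([223, 1025, 0]) stool();
translate([-565, 248, 0]) stool();
translate([1011, 248, 0]) stool();
translate([141, 23, 695]) chair();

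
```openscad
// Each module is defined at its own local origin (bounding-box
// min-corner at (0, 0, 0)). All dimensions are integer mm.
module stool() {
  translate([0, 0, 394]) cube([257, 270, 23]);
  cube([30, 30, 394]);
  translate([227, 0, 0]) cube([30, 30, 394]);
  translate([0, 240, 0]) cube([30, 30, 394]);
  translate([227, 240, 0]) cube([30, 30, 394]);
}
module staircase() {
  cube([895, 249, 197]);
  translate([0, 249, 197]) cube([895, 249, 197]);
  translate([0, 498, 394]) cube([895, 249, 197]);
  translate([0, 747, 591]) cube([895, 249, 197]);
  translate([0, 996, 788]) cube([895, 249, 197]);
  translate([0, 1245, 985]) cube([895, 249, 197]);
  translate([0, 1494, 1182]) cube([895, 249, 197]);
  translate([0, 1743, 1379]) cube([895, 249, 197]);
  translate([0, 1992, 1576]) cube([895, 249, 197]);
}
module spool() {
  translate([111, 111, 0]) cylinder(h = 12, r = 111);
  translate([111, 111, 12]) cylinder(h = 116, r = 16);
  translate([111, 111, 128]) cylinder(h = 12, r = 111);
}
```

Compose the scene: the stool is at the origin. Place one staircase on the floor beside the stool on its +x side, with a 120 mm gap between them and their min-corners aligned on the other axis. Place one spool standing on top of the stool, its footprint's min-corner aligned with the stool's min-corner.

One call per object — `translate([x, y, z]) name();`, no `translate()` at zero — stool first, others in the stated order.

stool();
translate([377, 0, 0]) staircase();
translate([0, 0, 417]) spool();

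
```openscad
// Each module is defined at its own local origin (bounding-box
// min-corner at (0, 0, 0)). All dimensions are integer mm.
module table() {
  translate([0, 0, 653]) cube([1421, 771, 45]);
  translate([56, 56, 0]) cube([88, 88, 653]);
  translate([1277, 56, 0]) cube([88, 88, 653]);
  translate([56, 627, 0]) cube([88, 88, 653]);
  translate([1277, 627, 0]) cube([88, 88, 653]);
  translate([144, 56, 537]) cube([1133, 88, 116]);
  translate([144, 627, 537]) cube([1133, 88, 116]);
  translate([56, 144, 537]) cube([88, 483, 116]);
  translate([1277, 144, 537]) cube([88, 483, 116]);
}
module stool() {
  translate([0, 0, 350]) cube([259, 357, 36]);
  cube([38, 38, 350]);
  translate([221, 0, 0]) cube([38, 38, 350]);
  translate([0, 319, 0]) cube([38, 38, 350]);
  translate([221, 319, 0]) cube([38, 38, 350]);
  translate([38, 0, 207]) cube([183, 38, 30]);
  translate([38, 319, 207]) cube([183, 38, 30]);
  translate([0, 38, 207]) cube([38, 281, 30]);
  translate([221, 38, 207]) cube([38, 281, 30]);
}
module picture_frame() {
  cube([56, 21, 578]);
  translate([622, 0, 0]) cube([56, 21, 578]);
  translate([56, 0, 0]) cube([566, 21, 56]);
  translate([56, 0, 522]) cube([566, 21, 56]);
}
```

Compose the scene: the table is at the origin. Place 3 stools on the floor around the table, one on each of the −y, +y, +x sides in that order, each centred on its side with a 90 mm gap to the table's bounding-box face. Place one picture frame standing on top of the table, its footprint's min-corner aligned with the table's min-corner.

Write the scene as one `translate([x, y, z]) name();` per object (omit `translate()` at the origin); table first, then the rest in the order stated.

table();
translate([581, -447, 0]) stool();
translate([581, 861, 0]) stool();
translate([1511, 207, 0]) stool();
translate([0, 0, 698]) picture_frame();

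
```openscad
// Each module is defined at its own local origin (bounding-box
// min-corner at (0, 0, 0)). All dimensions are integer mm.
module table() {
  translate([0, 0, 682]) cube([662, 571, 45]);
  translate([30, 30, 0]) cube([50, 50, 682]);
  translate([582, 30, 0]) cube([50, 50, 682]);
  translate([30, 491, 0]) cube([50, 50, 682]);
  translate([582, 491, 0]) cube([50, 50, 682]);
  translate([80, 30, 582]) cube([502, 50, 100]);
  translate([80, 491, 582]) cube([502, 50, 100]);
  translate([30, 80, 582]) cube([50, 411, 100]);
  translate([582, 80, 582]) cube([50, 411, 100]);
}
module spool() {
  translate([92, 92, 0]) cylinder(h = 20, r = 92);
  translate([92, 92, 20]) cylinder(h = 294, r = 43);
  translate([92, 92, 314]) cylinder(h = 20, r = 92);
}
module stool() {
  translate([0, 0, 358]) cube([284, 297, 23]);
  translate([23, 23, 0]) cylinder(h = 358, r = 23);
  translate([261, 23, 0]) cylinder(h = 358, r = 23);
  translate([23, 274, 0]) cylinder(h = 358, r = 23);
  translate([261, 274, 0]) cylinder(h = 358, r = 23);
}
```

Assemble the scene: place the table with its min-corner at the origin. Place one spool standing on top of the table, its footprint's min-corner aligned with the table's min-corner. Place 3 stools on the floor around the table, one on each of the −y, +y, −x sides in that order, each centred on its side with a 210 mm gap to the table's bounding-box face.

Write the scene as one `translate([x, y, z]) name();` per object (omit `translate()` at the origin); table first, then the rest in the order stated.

table();
translate([0, 0, 727]) spool();
translate([189, -507, 0]) stool();
translate([189, 781, 0]) stool();
translate([-494, 137, 0]) stool();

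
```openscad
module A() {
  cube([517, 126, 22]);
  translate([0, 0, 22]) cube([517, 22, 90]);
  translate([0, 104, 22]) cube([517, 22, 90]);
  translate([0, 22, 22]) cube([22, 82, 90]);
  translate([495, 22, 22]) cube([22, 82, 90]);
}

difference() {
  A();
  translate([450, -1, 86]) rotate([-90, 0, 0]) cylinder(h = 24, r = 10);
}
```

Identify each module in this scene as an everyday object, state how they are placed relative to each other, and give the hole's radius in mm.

The subtracted cylinder has r = 10 mm.

A is an open box. The open box has a circular hole through its front wall. The hole's radius is 10 mm.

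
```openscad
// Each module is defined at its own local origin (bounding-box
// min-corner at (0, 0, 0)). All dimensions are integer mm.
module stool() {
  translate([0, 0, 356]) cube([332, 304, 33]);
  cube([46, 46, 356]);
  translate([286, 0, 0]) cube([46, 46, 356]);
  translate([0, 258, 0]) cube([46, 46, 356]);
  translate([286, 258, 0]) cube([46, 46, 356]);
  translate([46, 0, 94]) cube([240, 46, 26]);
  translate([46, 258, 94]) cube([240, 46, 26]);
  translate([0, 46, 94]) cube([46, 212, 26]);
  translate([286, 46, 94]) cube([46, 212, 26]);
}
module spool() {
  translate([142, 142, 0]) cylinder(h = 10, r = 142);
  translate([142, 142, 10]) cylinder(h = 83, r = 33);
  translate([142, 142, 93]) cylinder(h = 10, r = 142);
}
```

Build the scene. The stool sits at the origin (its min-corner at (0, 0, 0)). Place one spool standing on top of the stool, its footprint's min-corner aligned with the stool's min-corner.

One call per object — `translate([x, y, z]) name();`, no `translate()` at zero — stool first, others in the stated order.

stool();
translate([0, 0, 389]) spool();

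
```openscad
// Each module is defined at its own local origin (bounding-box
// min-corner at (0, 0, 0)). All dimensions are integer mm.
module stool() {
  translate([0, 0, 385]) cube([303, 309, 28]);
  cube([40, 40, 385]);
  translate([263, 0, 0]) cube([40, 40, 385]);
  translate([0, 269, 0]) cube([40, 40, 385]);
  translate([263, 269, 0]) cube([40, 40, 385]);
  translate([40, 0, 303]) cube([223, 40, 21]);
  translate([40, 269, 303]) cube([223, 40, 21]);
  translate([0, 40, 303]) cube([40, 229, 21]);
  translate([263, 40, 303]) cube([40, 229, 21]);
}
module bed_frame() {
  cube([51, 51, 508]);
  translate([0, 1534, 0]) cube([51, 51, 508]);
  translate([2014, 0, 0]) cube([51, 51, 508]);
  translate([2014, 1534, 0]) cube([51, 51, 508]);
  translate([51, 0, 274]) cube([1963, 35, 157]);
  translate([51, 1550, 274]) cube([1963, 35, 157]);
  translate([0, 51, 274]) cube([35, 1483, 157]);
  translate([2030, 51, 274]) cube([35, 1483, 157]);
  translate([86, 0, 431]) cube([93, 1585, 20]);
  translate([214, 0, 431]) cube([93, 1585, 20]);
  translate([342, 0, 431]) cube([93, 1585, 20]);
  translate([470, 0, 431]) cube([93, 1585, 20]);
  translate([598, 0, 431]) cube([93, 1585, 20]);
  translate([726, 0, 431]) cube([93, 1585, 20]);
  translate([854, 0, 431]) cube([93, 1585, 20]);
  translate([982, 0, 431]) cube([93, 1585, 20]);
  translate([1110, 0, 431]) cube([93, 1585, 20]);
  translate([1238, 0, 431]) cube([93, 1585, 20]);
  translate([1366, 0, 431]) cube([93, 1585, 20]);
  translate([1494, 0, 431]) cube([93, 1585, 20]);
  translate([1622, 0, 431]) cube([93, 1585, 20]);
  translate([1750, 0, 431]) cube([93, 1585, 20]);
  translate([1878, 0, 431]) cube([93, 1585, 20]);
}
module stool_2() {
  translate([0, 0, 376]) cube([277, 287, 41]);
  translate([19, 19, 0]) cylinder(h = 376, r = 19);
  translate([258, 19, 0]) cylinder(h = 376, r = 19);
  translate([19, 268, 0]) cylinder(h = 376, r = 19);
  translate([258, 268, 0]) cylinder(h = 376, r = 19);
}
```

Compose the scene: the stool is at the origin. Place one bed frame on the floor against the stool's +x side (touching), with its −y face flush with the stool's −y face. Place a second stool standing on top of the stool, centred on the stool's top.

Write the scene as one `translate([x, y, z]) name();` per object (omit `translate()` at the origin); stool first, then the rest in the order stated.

stool();
translate([303, 0, 0]) bed_frame();
translate([13, 11, 413]) stool_2();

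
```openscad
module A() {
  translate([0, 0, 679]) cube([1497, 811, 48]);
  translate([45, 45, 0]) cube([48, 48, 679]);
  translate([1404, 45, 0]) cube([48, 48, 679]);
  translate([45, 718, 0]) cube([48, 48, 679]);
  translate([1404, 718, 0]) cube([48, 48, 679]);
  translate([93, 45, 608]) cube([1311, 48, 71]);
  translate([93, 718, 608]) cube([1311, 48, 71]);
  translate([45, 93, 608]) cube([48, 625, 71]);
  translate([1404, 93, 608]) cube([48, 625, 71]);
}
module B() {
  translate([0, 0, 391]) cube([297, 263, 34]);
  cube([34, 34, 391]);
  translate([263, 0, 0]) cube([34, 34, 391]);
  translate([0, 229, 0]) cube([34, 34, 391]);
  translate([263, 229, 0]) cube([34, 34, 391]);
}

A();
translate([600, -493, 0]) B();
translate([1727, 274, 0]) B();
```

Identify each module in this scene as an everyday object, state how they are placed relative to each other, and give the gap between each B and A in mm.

A is a table. B is a stool. Two stools sit around the table at the −y, +x sides. The gap between each stool and the table is 230 mm.

Each stool's nearest face is 230 mm from the table's bounding box.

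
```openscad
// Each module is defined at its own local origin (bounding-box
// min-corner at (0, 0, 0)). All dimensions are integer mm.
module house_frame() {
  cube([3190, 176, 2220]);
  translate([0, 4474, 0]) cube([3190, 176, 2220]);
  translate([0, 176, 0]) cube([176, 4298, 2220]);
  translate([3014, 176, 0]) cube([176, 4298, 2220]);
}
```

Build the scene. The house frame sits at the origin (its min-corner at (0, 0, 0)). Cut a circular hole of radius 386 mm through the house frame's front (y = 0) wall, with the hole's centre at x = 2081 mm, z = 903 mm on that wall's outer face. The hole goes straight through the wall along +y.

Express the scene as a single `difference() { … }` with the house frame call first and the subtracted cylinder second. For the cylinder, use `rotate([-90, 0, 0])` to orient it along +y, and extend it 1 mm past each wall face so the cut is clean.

difference() {
  house_frame();
  translate([2081, -1, 903]) rotate([-90, 0, 0]) cylinder(h = 178, r = 386);
}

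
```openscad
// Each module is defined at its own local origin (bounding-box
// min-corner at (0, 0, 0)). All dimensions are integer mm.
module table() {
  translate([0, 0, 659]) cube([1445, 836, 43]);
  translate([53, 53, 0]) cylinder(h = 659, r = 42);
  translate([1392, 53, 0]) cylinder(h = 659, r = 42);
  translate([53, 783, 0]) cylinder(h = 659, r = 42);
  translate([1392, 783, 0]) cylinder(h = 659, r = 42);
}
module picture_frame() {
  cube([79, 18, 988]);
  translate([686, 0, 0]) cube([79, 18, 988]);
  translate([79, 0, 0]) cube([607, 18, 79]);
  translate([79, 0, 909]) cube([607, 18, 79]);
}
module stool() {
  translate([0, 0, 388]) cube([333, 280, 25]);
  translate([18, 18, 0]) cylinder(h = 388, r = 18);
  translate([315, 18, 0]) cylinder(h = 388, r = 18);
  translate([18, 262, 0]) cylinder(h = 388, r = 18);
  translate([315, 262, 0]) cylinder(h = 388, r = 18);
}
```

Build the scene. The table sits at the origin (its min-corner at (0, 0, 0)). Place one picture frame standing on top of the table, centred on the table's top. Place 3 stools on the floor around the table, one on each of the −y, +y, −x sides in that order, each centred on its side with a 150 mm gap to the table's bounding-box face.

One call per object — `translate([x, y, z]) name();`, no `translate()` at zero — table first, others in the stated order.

table();
translate([340, 409, 702]) picture_frame();
translate([556, -430, 0]) stool();
translate([556, 986, 0]) stool();
translate([-483, 278, 0]) stool();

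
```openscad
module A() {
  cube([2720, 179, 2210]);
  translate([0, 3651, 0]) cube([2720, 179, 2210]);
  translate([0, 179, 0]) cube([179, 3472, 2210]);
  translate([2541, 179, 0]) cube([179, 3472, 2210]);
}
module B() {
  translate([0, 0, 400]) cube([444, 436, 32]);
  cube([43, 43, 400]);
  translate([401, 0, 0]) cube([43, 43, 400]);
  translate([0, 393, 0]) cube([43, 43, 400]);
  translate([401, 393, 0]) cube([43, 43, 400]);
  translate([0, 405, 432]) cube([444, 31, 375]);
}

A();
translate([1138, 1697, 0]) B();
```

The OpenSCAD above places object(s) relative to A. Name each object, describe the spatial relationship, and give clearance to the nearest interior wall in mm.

A is a house frame. B is a chair. The chair sits inside the house frame, centred. The clearance to the nearest interior wall is 959 mm.

Clearances: x = 959, y = 1518; minimum 959 mm.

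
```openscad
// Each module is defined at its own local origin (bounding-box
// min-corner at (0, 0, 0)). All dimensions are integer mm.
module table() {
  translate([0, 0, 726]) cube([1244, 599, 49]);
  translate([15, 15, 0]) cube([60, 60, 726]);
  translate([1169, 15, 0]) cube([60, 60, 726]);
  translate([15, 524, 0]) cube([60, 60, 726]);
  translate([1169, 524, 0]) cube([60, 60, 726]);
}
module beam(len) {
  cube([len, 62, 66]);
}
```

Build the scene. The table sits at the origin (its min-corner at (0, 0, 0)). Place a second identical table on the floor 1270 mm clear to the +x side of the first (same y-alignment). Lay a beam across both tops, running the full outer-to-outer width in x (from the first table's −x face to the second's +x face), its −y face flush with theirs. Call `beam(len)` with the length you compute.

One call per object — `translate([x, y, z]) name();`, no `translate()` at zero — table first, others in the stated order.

table();
translate([2514, 0, 0]) table();
translate([0, 0, 775]) beam(3758);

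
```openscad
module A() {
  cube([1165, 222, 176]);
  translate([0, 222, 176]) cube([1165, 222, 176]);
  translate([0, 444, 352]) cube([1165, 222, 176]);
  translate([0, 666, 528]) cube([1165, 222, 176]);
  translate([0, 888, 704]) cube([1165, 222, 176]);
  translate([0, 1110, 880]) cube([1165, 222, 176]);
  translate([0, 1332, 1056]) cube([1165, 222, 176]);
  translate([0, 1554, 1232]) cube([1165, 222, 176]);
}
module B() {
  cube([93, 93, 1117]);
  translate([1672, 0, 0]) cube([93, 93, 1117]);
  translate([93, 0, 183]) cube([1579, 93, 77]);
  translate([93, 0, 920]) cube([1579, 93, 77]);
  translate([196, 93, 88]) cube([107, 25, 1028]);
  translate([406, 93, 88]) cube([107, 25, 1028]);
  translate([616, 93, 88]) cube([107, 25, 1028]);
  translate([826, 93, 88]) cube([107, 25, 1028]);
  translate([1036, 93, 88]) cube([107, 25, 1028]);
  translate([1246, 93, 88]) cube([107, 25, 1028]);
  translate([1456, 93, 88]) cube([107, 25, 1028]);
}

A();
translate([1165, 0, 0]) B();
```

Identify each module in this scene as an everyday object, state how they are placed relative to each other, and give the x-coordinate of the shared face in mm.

A is a staircase. B is a fence section. The fence section is against the staircase's +x side, with their −y faces flush. The x-coordinate of the shared face is 1165 mm.

The staircase's +x face and the fence section's −x face are both at x = 1165 mm.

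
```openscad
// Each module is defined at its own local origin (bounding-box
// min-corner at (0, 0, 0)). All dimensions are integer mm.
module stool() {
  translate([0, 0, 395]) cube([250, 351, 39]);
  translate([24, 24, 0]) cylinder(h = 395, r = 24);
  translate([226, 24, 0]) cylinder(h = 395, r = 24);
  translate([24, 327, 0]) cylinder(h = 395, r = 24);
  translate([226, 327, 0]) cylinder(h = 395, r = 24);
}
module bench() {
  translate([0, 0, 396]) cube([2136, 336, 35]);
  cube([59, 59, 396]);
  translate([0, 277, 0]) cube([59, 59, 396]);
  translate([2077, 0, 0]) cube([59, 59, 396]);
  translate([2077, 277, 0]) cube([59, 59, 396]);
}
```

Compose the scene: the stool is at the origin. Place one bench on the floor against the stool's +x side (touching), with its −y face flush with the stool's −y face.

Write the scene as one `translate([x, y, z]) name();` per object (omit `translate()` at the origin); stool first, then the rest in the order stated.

stool();
translate([250, 0, 0]) bench();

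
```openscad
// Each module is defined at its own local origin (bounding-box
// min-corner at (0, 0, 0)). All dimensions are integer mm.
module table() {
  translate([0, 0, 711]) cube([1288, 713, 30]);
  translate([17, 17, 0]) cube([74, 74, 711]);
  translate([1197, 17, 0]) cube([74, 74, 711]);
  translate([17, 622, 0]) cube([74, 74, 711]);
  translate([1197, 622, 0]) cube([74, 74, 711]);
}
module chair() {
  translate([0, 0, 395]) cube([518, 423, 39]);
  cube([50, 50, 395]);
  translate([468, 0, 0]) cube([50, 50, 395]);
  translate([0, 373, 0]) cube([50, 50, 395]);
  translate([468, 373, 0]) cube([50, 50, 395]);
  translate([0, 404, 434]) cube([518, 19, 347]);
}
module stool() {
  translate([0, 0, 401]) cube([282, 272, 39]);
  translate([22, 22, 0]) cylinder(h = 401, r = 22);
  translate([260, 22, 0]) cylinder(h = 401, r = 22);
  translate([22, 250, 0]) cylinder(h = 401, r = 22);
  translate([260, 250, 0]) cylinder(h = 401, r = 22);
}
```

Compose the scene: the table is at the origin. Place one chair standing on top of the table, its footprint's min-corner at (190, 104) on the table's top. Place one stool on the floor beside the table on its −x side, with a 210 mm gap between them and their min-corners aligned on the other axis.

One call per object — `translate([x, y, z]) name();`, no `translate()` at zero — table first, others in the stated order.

table();
translate([190, 104, 741]) chair();
translate([-492, 0, 0]) stool();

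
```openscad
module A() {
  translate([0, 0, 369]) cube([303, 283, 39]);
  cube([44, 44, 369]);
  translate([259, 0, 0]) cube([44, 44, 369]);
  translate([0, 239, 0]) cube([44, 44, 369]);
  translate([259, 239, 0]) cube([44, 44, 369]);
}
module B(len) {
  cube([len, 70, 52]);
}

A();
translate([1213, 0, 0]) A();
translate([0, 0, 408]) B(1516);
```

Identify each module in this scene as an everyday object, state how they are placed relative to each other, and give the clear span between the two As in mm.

A is a stool. B is a beam. A beam spans the tops of two stools. The clear span between the two stools is 910 mm.

Second stool starts at x = 1213; first ends at x = 303; clear span = 1213 − 303 = 910 mm.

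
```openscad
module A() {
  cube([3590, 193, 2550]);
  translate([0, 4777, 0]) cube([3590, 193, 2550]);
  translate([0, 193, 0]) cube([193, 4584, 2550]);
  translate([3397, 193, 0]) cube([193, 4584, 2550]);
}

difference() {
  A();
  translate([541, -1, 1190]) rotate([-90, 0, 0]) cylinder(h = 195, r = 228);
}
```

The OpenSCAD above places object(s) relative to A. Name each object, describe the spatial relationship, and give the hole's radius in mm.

The subtracted cylinder has r = 228 mm.

A is a house frame. The house frame has a circular hole through its front wall. The hole's radius is 228 mm.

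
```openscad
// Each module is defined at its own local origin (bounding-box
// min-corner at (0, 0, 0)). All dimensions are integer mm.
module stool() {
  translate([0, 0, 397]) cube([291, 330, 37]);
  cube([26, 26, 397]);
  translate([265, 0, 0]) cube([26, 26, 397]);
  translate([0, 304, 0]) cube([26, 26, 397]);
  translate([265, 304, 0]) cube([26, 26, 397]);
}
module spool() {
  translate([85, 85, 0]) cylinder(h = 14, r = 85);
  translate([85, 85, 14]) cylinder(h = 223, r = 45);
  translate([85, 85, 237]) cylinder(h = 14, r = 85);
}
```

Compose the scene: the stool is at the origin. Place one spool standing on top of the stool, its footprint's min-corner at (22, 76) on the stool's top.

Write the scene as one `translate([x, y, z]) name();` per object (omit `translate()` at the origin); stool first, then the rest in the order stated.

stool();
translate([22, 76, 434]) spool();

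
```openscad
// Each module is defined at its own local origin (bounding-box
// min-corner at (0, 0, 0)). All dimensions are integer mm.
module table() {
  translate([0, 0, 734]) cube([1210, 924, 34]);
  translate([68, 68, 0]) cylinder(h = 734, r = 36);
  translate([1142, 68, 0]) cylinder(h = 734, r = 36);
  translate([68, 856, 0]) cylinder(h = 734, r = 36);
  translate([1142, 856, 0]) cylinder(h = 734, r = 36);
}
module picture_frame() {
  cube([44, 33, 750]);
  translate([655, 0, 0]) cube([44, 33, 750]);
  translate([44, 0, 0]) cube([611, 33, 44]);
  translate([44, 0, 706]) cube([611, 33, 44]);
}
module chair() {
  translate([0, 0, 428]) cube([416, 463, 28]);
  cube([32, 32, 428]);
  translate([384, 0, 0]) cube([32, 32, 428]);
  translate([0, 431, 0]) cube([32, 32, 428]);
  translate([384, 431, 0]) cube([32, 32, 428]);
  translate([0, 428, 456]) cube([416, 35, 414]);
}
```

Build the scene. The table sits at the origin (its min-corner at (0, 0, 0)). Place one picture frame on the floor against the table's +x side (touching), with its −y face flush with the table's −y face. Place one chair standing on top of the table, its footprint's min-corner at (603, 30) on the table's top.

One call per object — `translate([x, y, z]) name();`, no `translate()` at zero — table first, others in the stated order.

table();
translate([1210, 0, 0]) picture_frame();
translate([603, 30, 768]) chair();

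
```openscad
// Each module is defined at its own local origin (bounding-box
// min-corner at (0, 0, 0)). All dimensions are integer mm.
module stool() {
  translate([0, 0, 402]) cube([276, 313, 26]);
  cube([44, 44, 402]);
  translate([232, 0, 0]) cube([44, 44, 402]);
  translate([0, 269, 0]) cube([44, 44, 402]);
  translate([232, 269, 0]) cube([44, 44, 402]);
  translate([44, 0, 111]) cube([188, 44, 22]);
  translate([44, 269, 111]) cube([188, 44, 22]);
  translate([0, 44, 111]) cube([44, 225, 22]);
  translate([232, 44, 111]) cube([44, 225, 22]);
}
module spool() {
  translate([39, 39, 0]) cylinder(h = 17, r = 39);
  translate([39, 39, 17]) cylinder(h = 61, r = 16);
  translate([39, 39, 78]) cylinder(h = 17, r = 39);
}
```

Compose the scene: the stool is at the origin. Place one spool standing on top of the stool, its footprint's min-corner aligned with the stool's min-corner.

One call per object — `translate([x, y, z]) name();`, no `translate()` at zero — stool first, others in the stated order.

stool();
translate([0, 0, 428]) spool();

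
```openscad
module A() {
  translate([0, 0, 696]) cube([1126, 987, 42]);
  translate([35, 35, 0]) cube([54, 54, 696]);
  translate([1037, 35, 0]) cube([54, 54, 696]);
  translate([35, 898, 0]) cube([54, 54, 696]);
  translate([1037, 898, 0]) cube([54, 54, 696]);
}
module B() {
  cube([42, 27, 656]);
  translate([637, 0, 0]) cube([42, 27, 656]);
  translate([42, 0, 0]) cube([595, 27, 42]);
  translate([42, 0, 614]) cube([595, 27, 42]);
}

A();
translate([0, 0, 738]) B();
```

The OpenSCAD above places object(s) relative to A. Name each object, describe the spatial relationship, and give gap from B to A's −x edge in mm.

A is a table. B is a picture frame. The picture frame is on top of the table. The gap from the picture frame to the table's −x edge is 0 mm.

The picture frame's min-x is at 0; the table's min-x is 0; gap = 0 mm.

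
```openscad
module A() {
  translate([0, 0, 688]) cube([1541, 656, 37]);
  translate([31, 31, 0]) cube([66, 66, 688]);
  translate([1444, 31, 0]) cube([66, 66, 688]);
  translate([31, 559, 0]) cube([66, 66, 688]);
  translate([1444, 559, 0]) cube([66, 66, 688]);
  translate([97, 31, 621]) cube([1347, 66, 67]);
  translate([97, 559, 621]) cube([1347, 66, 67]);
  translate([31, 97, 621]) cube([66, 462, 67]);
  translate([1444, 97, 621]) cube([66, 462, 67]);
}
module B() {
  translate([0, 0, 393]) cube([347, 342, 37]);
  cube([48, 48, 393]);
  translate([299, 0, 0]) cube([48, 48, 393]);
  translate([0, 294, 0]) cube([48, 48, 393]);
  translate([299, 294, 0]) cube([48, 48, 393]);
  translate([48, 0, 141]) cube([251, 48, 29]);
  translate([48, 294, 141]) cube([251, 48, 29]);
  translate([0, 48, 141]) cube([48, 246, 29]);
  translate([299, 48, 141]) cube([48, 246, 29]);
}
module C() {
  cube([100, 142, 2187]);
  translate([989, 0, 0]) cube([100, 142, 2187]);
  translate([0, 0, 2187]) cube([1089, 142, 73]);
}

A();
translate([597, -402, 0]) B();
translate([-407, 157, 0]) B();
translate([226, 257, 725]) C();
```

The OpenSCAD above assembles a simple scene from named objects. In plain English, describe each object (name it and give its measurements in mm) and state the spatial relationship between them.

A is a rectangular dining table. The top is 1541×656×37 mm with its upper surface at z = 725 mm. It stands on four 66×66 mm square legs, each inset 31 mm from the nearest pair of top edges, running from the floor to the underside of the top. Four apron rails, 66 mm thick and 67 mm tall, run between adjacent legs with their top edges flush with the underside of the top and their outer faces flush with the legs' outer faces.

B is a simple wooden stool: a rectangular seat 347 mm (x) by 342 mm (y), 37 mm thick, top face at z = 430 mm, on four square legs, each 48×48 mm in cross-section. The legs rest on z = 0, each flush with a corner of the seat. Four stretchers, 48 mm wide and 29 mm tall, connect adjacent legs with their undersides at z = 141 mm, each running between the inner faces of the legs it joins and aligned with the legs' outer faces on the other axis.

C is a door frame. The clear opening is 889 mm wide and 2187 mm high. Two 100 mm wide jambs, 142 mm deep, stand either side of the opening from the floor to the top of the opening. A 73 mm thick head sits across the top of both jambs, spanning the full outside width of the frame.

Two stools sit around the table at the −y, −x sides. The door frame is on top of the table, centred.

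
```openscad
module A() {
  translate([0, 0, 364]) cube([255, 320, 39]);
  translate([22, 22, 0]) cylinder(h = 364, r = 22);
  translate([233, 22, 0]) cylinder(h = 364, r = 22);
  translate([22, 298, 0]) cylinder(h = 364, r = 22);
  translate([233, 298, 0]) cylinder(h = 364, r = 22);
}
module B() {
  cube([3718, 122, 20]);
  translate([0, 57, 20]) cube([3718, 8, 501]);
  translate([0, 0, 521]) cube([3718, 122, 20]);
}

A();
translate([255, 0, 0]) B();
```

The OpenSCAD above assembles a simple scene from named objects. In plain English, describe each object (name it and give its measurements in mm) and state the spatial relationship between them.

A is a four-legged stool. The seat is a 255×320×39 mm slab whose top surface is at z = 403 mm; four round legs, each 44 mm in diameter, run from the floor (z = 0) to the underside of the seat, each leg's axis is inset half a diameter from the nearest pair of seat edges (so the leg's bounding box is flush with the corner).

B is an I-beam lying along x, 3718 mm long. Overall section height 541 mm. Two flanges 122 mm wide (y) and 20 mm thick, one on the floor and one at the top; a web 8 mm thick runs between them, centred on the flange width.

The I-beam is against the stool's +x side, with their −y faces flush.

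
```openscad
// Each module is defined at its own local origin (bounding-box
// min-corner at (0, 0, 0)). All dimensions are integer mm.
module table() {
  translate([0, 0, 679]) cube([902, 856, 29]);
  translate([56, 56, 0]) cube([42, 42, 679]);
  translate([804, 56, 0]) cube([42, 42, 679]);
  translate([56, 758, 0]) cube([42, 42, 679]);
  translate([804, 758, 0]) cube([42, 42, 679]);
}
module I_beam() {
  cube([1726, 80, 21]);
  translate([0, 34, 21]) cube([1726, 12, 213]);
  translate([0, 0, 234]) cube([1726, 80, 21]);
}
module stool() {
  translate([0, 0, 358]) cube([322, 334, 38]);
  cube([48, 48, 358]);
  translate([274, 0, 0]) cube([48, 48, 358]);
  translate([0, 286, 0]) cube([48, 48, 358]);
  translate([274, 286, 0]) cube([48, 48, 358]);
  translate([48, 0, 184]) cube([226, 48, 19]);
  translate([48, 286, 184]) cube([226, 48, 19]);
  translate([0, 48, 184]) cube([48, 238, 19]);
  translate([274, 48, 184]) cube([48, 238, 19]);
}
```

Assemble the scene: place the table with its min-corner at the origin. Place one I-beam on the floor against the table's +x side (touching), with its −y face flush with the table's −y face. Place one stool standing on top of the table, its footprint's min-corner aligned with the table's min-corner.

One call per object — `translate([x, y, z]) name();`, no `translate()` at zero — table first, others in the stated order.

table();
translate([902, 0, 0]) I_beam();
translate([0, 0, 708]) stool();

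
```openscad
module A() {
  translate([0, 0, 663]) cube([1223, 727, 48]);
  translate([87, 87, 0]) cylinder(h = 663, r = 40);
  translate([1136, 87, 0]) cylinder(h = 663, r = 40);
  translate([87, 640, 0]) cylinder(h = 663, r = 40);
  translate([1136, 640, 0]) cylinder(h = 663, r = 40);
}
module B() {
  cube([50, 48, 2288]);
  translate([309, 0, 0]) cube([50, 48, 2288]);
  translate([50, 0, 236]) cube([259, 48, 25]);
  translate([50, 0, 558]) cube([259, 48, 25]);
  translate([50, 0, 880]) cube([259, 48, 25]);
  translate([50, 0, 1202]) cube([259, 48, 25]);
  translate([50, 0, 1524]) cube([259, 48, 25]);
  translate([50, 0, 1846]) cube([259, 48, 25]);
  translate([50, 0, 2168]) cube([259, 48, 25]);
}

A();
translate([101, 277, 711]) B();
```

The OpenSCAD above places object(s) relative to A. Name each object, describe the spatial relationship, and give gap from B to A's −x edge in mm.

A is a table. B is a ladder. The ladder is on top of the table. The gap from the ladder to the table's −x edge is 101 mm.

The ladder's min-x is at 101; the table's min-x is 0; gap = 101 mm.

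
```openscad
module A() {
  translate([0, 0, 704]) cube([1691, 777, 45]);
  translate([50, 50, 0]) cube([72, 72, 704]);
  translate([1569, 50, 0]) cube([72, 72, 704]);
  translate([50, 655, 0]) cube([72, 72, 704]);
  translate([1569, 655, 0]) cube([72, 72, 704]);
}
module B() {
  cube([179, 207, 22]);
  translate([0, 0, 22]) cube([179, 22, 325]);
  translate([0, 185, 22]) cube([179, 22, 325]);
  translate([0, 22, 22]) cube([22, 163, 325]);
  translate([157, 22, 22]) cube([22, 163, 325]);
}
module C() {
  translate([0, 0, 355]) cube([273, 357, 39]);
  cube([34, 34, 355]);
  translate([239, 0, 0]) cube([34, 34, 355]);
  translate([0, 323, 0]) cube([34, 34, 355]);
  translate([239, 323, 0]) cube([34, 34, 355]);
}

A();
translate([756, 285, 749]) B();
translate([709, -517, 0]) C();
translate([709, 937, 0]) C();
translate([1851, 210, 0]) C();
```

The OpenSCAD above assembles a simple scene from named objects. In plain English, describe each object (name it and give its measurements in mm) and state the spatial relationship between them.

A is a table: top 1691 mm (x) × 777 mm (y), 45 mm thick, upper face at z = 749 mm, on four 72×72 mm square legs, each inset 50 mm from the nearest pair of top edges, running from z = 0 to the bottom of the top.

B is an open-topped rectangular box: outside dimensions 179×207×347 mm, with a uniform wall and base thickness of 22 mm. The base is a full 179×207 slab on the floor; four walls sit on top of the base. The front and back walls (the −y and +y sides) span the full width; the two side walls fit between them.

C is a four-legged stool. The seat is 273×357 mm, 39 mm thick, top at z = 394 mm. It stands on four square legs, each 34×34 mm in cross-section, from z = 0 to the seat underside, each flush with a corner of the seat.

The open box is on top of the table, centred. Three stools sit around the table at the −y, +y, +x sides.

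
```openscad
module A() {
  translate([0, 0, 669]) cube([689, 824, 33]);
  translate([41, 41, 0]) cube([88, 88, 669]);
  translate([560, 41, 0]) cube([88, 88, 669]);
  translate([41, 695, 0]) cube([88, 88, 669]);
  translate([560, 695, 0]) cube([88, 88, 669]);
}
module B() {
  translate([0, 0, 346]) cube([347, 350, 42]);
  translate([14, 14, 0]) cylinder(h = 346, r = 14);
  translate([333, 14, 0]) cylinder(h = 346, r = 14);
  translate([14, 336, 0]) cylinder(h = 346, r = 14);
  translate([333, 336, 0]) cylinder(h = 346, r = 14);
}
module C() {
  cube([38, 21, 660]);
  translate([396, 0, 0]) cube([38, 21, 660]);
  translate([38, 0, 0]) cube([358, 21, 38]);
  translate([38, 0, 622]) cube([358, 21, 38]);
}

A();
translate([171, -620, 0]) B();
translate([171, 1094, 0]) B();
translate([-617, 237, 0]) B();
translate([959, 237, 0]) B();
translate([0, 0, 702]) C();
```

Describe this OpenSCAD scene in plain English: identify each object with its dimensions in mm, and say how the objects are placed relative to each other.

A is a table: top 689 mm (x) × 824 mm (y), 33 mm thick, upper face at z = 702 mm, on four 88×88 mm square legs, each inset 41 mm from the nearest pair of top edges, running from z = 0 to the bottom of the top.

B is a simple wooden stool: a rectangular seat 347 mm (x) by 350 mm (y), 42 mm thick, top face at z = 388 mm, on four round legs, each 28 mm in diameter. The legs rest on z = 0, each leg's axis is inset half a diameter from the nearest pair of seat edges (so the leg's bounding box is flush with the corner).

C is a rectangular picture frame lying in the x–z plane (depth along y). The opening is 358 mm wide (x) by 584 mm tall (z), surrounded by a border 38 mm wide on all four sides. The frame is 21 mm deep and is made of two full-height vertical stiles with two horizontal rails fitted between them.

Four stools sit around the table at the −y, +y, −x, +x sides. The picture frame is on top of the table.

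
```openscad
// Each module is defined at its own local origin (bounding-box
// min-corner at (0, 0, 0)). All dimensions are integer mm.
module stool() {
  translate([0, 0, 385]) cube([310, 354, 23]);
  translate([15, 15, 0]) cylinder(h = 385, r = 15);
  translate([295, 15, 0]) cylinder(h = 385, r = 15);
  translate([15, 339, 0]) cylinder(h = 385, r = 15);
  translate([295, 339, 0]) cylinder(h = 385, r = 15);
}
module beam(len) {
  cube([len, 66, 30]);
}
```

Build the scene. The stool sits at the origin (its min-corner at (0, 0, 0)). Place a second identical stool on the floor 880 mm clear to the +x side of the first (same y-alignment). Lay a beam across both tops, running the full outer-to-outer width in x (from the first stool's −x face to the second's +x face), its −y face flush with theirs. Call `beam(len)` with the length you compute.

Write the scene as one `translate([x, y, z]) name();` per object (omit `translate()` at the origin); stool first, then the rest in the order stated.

stool();
translate([1190, 0, 0]) stool();
translate([0, 0, 408]) beam(1500);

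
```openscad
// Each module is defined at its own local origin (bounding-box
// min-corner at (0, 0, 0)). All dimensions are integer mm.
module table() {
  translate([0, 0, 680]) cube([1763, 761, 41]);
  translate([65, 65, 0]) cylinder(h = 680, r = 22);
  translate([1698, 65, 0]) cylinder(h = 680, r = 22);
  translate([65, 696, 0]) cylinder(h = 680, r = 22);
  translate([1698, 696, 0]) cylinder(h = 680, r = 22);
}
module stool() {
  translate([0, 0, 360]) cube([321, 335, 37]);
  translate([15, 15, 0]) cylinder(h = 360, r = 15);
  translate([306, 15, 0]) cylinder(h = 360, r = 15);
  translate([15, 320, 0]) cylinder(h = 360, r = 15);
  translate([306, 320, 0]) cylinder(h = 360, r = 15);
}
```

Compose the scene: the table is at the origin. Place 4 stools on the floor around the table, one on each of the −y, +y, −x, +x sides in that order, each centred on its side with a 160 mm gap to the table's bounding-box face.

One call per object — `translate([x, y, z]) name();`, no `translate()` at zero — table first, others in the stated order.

table();
translate([721, -495, 0]) stool();
translate([721, 921, 0]) stool();
translate([-481, 213, 0]) stool();
translate([1923, 213, 0]) stool();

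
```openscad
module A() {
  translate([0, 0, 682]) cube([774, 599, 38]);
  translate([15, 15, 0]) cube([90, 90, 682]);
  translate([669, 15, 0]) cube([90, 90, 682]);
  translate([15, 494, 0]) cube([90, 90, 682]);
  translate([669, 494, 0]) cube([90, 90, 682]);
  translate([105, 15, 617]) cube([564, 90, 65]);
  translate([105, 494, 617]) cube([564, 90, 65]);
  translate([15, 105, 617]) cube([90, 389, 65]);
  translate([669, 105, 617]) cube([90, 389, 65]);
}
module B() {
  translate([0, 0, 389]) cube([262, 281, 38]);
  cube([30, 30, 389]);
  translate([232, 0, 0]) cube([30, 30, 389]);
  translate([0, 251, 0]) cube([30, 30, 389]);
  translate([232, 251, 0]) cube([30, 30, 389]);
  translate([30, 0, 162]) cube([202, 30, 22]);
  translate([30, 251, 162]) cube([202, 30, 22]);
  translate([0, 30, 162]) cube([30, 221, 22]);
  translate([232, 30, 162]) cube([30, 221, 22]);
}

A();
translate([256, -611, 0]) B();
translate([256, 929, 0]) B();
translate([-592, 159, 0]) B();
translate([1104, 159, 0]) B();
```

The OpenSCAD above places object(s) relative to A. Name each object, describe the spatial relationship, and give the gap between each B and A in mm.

Each stool's nearest face is 330 mm from the table's bounding box.

A is a table. B is a stool. Four stools sit around the table at the −y, +y, −x, +x sides. The gap between each stool and the table is 330 mm.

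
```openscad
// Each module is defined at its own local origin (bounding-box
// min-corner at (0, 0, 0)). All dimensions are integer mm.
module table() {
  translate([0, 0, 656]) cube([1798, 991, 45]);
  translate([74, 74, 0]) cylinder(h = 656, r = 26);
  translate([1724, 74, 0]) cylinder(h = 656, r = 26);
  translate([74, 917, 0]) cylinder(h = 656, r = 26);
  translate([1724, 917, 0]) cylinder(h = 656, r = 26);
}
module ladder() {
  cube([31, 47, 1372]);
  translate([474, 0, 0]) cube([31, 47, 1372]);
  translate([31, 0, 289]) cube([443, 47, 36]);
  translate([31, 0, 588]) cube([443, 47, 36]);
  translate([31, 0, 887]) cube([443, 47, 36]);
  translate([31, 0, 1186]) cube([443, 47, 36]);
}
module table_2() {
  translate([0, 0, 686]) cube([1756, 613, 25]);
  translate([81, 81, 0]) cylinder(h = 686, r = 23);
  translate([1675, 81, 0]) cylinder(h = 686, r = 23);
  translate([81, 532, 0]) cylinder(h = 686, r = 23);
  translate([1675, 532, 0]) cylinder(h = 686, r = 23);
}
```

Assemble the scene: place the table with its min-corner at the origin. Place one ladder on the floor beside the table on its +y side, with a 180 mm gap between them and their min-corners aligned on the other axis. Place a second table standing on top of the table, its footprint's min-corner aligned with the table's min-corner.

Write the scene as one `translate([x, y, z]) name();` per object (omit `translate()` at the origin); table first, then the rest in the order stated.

table();
translate([0, 1171, 0]) ladder();
translate([0, 0, 701]) table_2();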